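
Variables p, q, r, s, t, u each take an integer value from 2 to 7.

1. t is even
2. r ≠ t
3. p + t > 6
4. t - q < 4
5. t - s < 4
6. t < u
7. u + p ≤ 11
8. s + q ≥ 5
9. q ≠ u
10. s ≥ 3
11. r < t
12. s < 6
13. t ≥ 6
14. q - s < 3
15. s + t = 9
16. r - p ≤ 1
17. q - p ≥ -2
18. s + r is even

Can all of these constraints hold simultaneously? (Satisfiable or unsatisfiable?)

Take p = 2, q = 3, r = 3, s = 3, t = 6, u = 7. Then constraint 3: p + t = 8; constraint 4: t - q = 3, and every other listed constraint is also met.

Satisfiable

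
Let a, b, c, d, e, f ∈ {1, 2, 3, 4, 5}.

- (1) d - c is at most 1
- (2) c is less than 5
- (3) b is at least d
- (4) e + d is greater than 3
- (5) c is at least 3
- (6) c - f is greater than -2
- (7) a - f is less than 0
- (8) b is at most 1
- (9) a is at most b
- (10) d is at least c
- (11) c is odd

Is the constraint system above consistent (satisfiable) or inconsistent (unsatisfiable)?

From constraints 5 and 10: d ≥ c and c ≥ 3, so d ≥ 3. From constraints 3 and 8: d ≤ b and b ≤ 1, so d ≤ 1. But 1 < 3, so no value of d works.

Unsatisfiable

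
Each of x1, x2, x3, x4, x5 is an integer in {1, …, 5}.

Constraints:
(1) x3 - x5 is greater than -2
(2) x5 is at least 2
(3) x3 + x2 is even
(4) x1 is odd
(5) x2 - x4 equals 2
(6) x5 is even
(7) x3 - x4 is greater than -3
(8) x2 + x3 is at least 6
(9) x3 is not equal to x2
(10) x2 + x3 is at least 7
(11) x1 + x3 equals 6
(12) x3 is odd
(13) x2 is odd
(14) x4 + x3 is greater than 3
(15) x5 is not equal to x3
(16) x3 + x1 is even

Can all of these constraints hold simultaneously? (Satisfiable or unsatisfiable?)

Satisfiable

Setting (x1, x2, x3, x4, x5) = (3, 5, 3, 3, 4) satisfies everything: constraint 1: x3 - x5 = -1; constraint 5: x2 - x4 = 2, and the others follow.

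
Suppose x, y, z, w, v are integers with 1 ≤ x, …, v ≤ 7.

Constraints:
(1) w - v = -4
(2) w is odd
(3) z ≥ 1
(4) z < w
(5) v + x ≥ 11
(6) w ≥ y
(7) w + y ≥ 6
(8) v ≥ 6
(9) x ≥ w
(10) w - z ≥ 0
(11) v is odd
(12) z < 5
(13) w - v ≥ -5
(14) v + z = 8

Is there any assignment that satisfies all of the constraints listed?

Satisfiable

One satisfying assignment is x = 7, y = 3, z = 1, w = 3, v = 7.
For the less obvious constraints — constraint 1: w - v = -4; constraint 5: v + x = 14 — and the others hold by inspection.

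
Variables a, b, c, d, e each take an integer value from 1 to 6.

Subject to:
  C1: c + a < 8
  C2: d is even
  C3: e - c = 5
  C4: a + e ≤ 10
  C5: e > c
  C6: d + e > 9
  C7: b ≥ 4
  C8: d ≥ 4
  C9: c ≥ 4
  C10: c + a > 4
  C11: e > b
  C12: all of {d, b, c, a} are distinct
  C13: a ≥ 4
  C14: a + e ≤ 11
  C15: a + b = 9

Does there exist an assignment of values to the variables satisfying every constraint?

Unsatisfiable

Constraints 7, 8, 9, and 13 confine each of d, b, c, a to the 3 values {4, …, 6} (the domain already gives each ≤ 6).
Constraint 12 requires all 4 of them to be distinct, but only 3 values are available — impossible by the pigeonhole principle.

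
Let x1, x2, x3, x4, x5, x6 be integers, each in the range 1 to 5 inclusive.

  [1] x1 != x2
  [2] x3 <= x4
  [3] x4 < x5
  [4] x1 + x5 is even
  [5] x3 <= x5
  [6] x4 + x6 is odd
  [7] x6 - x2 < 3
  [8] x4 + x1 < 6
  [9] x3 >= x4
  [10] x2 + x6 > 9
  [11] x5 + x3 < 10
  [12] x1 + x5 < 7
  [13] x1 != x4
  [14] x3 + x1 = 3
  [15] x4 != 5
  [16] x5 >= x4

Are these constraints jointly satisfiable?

Satisfiable

Try x1 = 1, x2 = 5, x3 = 2, x4 = 2, x5 = 5, x6 = 5.
Check constraint 7: x6 - x2 = 0; constraint 8: x4 + x1 = 3. The remaining constraints are straightforward to verify.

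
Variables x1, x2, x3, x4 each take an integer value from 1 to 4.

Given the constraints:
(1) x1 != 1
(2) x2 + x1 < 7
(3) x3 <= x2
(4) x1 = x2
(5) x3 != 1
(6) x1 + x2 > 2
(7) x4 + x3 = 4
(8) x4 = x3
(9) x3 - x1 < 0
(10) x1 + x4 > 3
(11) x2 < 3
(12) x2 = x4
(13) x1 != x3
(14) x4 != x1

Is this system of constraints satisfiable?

From constraints 4, 8, and 12, x1 = x2 = x4 = x3, so x1 = x3. But constraint 13 says x1 ≠ x3. Contradiction.

Unsatisfiable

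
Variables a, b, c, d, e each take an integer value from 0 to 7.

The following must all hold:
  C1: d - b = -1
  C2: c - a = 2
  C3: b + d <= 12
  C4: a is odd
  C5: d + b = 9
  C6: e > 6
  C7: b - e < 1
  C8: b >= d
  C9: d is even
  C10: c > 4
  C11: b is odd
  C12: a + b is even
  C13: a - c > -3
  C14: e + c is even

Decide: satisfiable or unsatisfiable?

Satisfiable

Take a = 5, b = 5, c = 7, d = 4, e = 7. Then constraint 1: d - b = -1; constraint 2: c - a = 2, and every other listed constraint is also met.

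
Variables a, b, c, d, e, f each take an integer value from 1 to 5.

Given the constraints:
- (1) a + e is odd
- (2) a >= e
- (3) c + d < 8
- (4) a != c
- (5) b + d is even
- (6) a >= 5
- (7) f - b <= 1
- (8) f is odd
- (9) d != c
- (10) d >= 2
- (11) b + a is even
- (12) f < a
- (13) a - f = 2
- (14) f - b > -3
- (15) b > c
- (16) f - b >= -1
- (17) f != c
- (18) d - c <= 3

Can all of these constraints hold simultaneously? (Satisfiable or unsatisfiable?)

Satisfiable

Take a = 5, b = 3, c = 2, d = 5, e = 4, f = 3. Then constraint 3: c + d = 7; constraint 7: f - b = 0, and every other listed constraint is also met.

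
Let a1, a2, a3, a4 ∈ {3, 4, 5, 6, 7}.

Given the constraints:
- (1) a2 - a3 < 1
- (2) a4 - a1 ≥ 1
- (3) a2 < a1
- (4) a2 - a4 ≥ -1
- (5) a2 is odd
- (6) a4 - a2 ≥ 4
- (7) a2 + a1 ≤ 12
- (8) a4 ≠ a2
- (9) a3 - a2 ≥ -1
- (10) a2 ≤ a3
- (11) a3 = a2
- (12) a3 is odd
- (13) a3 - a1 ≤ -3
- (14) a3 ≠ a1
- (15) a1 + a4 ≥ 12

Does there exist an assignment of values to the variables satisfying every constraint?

Unsatisfiable

Constraints 2, 4, 9, and 13 give a4 − a1 ≥ 1, a1 − a3 ≥ 3, a3 − a2 ≥ -1, a2 − a4 ≥ -1.
Adding all 4 inequalities: the left sides telescope to 0, and the right sides sum to 1 + 3 + (-1) + (-1) = 2. So 0 ≥ 2, which is false.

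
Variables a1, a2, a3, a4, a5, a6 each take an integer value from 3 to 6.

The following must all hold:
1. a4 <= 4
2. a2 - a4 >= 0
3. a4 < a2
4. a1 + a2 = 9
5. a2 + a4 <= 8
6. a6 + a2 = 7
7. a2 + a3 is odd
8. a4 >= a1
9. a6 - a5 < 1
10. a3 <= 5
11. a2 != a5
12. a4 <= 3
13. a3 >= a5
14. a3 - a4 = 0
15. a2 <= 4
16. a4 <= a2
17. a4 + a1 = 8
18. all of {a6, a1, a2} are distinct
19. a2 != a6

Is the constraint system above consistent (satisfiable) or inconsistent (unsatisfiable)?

Unsatisfiable

From constraints 8 and 12: a1 ≤ a4 ≤ 3. From constraint 15: a2 ≤ 4. Hence a1 + a2 ≤ 7. But constraint 4 requires a1 + a2 = 9, and 9 > 7. Contradiction.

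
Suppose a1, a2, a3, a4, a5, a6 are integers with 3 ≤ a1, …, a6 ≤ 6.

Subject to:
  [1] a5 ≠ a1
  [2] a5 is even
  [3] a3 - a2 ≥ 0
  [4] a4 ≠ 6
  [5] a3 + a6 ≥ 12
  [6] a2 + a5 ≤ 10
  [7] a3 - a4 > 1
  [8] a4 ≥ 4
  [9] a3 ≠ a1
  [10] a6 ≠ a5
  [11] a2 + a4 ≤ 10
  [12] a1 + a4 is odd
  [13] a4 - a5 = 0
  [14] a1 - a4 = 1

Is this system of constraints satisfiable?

Satisfiable

Setting (a1, a2, a3, a4, a5, a6) = (5, 6, 6, 4, 4, 6) satisfies everything: constraint 3: a3 - a2 = 0; constraint 5: a3 + a6 = 12, and the others follow.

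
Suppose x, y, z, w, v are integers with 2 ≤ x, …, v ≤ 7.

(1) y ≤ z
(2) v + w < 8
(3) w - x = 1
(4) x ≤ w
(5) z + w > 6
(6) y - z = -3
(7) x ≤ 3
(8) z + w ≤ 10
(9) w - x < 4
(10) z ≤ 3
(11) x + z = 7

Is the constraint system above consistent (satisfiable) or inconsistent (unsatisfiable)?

Unsatisfiable

From constraint 7: x ≤ 3. From constraint 10: z ≤ 3. Hence x + z ≤ 6. But constraint 11 requires x + z = 7, and 7 > 6. Contradiction.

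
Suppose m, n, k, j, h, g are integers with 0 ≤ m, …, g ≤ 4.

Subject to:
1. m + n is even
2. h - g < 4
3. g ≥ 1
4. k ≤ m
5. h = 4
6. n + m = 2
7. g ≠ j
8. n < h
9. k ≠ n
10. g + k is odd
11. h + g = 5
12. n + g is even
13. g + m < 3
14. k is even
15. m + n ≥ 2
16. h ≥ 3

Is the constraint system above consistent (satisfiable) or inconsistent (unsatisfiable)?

Try m = 1, n = 1, k = 0, j = 0, h = 4, g = 1.
Check constraint 2: h - g = 3; constraint 6: n + m = 2. The remaining constraints are straightforward to verify.

Satisfiable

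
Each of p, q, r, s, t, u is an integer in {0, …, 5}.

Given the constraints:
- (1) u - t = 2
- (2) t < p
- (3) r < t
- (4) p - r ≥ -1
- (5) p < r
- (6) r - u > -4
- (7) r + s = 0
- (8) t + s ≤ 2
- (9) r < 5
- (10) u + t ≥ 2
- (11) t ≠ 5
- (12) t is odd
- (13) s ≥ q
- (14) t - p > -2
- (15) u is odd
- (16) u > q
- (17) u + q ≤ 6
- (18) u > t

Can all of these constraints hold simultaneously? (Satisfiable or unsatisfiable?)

Unsatisfiable

Constraints 2, 3, and 5 give p < r, r < t, t < p. Chaining: p < r < t < p, which forces p < p — impossible.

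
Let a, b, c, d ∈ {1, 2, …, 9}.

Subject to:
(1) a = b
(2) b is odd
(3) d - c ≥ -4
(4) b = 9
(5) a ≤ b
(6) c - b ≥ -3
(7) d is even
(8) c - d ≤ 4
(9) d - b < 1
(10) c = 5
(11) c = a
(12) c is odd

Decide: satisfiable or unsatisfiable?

Unsatisfiable

Constraint 10 fixes c = 5 and constraint 4 fixes b = 9. Constraints 1 and 11 give c = a = b, so c = b. But 5 ≠ 9 — contradiction.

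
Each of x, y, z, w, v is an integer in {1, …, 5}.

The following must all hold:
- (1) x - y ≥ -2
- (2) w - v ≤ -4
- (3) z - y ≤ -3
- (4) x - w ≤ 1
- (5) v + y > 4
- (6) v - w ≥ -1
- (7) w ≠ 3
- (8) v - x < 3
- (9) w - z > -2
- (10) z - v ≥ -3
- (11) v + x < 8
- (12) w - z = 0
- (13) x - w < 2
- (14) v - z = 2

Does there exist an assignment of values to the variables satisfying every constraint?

Constraints 1, 2, 3, 4, and 10 give w − x ≥ -1, x − y ≥ -2, y − z ≥ 3, z − v ≥ -3, v − w ≥ 4.
Adding all 5 inequalities: the left sides telescope to 0, and the right sides sum to (-1) + (-2) + 3 + (-3) + 4 = 1. So 0 ≥ 1, which is false.

Unsatisfiable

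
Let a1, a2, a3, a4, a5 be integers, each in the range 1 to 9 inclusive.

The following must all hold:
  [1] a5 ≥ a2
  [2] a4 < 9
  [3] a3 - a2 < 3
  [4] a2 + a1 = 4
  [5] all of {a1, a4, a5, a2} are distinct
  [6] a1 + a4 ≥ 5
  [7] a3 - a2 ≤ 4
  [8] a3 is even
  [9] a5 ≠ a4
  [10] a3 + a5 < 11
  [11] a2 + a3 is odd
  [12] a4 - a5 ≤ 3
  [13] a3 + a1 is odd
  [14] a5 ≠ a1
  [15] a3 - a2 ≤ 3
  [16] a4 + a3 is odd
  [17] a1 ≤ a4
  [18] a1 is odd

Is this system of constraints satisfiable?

Setting (a1, a2, a3, a4, a5) = (1, 3, 4, 7, 6) satisfies everything: constraint 3: a3 - a2 = 1; constraint 4: a2 + a1 = 4; constraint 6: a1 + a4 = 8, and the others follow.

Satisfiable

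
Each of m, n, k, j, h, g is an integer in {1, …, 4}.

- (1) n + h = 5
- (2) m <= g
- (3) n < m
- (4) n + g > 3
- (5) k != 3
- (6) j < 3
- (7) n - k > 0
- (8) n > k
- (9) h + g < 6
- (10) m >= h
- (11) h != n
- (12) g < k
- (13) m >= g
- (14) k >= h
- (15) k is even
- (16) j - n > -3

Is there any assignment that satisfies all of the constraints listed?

Constraints 2, 3, 8, and 12 give n < m, m ≤ g, g < k, k < n. Chaining: n < m ≤ g < k < n, which forces n < n — impossible.

Unsatisfiable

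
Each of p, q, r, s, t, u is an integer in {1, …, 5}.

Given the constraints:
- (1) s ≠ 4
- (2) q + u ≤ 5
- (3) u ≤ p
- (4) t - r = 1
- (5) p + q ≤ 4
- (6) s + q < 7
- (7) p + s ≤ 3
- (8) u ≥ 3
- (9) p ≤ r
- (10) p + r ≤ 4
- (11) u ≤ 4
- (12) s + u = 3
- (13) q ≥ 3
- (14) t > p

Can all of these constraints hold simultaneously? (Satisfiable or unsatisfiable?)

Unsatisfiable

From constraints 3 and 8: p ≥ u ≥ 3. From constraint 13: q ≥ 3. Hence p + q ≥ 6. But constraint 5 requires p + q ≤ 4, and 4 < 6. Contradiction.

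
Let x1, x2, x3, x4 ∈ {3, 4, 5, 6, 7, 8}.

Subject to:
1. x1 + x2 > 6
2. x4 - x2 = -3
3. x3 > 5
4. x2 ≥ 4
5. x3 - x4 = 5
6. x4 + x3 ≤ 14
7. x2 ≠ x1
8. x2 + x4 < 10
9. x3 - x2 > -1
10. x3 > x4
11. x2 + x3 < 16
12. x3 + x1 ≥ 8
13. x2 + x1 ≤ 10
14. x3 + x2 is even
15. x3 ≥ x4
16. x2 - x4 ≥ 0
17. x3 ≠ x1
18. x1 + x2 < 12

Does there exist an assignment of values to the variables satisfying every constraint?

Satisfiable

The assignment x1 = 3, x2 = 6, x3 = 8, x4 = 3 works:
  constraint 1 holds since x1 + x2 = 9.
  constraint 2 holds since x4 - x2 = -3.
  constraint 5 holds since x3 - x4 = 5.
The rest check out directly.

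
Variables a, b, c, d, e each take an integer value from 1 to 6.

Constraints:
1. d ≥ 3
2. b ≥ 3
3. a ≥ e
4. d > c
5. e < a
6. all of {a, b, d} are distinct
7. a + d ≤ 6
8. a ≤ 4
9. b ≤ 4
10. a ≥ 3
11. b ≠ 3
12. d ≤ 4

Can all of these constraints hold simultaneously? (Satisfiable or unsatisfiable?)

Unsatisfiable

Constraints 1, 2, 8, 9, 10, and 12 confine each of a, b, d to the 2 values {3, 4}.
Constraint 6 requires all 3 of them to be distinct, but only 2 values are available — impossible by the pigeonhole principle.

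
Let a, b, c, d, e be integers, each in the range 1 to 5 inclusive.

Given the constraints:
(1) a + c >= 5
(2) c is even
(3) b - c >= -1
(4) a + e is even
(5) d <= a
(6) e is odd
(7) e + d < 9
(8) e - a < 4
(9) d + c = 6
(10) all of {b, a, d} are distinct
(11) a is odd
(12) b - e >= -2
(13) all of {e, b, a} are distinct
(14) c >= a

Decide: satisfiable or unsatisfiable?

Setting (a, b, c, d, e) = (3, 4, 4, 2, 5) satisfies everything: constraint 1: a + c = 7; constraint 3: b - c = 0; constraint 7: e + d = 7, and the others follow.

Satisfiable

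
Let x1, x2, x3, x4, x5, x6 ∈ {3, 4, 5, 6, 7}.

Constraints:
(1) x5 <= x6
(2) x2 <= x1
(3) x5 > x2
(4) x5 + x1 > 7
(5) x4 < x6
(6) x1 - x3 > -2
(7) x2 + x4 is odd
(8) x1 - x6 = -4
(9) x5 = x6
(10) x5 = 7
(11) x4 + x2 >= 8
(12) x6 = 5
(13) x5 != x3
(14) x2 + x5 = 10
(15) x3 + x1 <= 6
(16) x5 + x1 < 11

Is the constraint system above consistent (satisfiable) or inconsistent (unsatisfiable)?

Unsatisfiable

Constraint 10 fixes x5 = 7 and constraint 12 fixes x6 = 5, but constraint 9 requires x5 = x6. Since 7 ≠ 5, contradiction.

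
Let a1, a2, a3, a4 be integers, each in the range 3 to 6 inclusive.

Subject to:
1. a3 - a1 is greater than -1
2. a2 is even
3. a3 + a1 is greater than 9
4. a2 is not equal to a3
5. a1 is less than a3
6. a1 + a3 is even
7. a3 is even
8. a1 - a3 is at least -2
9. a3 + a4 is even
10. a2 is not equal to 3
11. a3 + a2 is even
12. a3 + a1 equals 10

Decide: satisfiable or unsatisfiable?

Try a1 = 4, a2 = 4, a3 = 6, a4 = 4.
Check constraint 1: a3 - a1 = 2; constraint 3: a3 + a1 = 10. The remaining constraints are straightforward to verify.

Satisfiable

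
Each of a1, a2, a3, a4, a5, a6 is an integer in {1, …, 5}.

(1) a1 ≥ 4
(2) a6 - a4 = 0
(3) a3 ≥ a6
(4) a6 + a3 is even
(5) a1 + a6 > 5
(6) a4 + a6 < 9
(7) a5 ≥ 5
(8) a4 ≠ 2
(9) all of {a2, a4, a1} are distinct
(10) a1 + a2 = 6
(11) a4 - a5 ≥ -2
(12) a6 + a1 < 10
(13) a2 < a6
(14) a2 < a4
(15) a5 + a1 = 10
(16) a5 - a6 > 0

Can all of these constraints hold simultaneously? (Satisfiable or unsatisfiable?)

Satisfiable

Try a1 = 5, a2 = 1, a3 = 5, a4 = 3, a5 = 5, a6 = 3.
Check constraint 2: a6 - a4 = 0; constraint 5: a1 + a6 = 8; constraint 6: a4 + a6 = 6. The remaining constraints are straightforward to verify.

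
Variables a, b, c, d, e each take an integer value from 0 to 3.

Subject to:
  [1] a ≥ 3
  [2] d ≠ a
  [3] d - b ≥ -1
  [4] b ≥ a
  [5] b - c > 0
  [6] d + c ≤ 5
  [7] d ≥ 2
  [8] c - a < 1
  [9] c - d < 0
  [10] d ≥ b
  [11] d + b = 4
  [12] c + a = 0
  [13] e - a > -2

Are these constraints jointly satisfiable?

Unsatisfiable

From constraint 7: d ≥ 2. From constraints 1 and 4: b ≥ a ≥ 3. Hence d + b ≥ 5. But constraint 11 requires d + b = 4, and 4 < 5. Contradiction.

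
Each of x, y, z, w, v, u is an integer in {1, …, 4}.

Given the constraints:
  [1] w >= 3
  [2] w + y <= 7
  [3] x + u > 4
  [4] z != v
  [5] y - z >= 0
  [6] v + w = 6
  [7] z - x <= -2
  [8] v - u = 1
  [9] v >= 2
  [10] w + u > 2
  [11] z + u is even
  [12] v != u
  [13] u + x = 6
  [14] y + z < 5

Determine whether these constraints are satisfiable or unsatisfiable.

One satisfying assignment is x = 4, y = 2, z = 2, w = 3, v = 3, u = 2.
For the less obvious constraints — constraint 2: w + y = 5; constraint 3: x + u = 6 — and the others hold by inspection.

Satisfiable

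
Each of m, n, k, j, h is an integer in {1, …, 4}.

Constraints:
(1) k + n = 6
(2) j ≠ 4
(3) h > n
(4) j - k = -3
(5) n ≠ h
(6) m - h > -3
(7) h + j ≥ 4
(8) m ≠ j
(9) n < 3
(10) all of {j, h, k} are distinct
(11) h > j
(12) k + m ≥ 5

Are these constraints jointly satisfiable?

Take m = 2, n = 2, k = 4, j = 1, h = 3. Then constraint 1: k + n = 6; constraint 4: j - k = -3; constraint 6: m - h = -1, and every other listed constraint is also met.

Satisfiable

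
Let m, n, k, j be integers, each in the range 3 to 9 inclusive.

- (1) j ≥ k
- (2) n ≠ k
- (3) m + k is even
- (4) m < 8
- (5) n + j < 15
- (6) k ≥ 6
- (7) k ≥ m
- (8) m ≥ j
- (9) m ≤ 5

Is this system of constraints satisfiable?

From constraints 1 and 6: j ≥ k and k ≥ 6, so j ≥ 6. From constraints 8 and 9: j ≤ m and m ≤ 5, so j ≤ 5. But 5 < 6, so no value of j works.

Unsatisfiable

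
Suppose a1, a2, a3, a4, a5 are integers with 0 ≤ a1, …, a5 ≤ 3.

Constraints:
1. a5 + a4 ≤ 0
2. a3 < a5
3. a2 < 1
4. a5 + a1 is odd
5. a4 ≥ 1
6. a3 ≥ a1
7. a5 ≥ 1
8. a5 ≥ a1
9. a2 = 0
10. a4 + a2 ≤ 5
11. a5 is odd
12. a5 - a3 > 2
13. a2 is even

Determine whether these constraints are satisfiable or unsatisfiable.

Unsatisfiable

From constraint 7: a5 ≥ 1. From constraint 5: a4 ≥ 1. Hence a5 + a4 ≥ 2. But constraint 1 requires a5 + a4 ≤ 0, and 0 < 2. Contradiction.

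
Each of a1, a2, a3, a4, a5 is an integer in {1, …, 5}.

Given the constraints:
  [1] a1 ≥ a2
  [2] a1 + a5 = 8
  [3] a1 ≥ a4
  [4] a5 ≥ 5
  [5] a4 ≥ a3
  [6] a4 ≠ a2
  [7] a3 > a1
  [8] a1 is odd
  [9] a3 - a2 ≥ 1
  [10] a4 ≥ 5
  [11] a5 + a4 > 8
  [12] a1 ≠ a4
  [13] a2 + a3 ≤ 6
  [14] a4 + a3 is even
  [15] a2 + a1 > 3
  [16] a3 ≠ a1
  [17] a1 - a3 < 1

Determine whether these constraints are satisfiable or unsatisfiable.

From constraints 3 and 10: a1 ≥ a4 ≥ 5. From constraint 4: a5 ≥ 5. Hence a1 + a5 ≥ 10. But constraint 2 requires a1 + a5 = 8, and 8 < 10. Contradiction.

Unsatisfiable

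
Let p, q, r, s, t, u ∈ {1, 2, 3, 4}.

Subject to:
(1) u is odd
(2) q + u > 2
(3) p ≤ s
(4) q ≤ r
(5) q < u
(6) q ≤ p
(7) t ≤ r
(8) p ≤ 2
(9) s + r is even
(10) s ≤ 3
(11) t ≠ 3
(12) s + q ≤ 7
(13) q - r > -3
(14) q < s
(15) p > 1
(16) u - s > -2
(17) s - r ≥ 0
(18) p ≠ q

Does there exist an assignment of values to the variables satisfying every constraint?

Satisfiable

One satisfying assignment is p = 2, q = 1, r = 1, s = 3, t = 1, u = 3.
For the less obvious constraints — constraint 2: q + u = 4; constraint 12: s + q = 4; constraint 13: q - r = 0 — and the others hold by inspection.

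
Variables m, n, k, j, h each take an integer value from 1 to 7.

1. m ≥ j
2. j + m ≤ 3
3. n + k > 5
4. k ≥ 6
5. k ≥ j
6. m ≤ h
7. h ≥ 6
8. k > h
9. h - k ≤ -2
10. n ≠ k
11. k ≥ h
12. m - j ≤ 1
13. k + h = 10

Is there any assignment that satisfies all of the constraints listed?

Unsatisfiable

From constraint 4: k ≥ 6. From constraint 7: h ≥ 6. Hence k + h ≥ 12. But constraint 13 requires k + h = 10, and 10 < 12. Contradiction.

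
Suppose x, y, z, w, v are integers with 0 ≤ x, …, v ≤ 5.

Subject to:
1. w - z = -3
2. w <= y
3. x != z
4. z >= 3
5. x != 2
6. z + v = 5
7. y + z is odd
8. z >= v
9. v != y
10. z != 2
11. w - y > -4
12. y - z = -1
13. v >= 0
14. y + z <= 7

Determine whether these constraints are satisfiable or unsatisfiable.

Satisfiable

One satisfying assignment is x = 0, y = 3, z = 4, w = 1, v = 1.
For the less obvious constraints — constraint 1: w - z = -3; constraint 6: z + v = 5 — and the others hold by inspection.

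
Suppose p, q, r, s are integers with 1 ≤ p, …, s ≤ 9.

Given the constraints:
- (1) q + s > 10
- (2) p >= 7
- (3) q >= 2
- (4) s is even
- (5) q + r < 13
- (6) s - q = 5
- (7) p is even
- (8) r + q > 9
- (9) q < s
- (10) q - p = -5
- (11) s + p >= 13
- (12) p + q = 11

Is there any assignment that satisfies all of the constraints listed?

Satisfiable

The assignment p = 8, q = 3, r = 7, s = 8 works:
  constraint 1 holds since q + s = 11.
  constraint 5 holds since q + r = 10.
The rest check out directly.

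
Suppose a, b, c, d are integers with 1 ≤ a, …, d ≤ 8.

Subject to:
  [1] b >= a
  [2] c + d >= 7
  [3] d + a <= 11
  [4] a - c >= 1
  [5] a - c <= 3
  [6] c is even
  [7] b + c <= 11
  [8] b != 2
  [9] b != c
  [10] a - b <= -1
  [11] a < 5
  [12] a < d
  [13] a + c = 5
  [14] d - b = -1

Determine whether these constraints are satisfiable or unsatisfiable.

Satisfiable

The assignment a = 3, b = 7, c = 2, d = 6 works:
  constraint 2 holds since c + d = 8.
  constraint 3 holds since d + a = 9.
  constraint 4 holds since a - c = 1.
The rest check out directly.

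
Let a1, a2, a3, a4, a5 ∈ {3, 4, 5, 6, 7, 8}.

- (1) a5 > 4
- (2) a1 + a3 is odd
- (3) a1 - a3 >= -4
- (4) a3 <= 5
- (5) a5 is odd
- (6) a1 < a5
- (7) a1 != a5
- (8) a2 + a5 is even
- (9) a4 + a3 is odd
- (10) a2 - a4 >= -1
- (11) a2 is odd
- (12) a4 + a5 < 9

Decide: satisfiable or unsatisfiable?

Satisfiable

Take a1 = 3, a2 = 3, a3 = 4, a4 = 3, a5 = 5. Then constraint 3: a1 - a3 = -1; constraint 10: a2 - a4 = 0; constraint 12: a4 + a5 = 8, and every other listed constraint is also met.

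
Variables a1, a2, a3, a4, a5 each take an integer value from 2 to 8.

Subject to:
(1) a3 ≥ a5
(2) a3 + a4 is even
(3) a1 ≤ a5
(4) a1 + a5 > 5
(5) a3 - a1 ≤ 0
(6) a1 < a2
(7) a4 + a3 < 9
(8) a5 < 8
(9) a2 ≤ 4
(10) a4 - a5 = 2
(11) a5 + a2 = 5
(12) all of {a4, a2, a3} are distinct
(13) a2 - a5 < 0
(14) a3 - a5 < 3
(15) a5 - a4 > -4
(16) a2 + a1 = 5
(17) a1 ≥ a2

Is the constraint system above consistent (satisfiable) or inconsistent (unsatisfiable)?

Unsatisfiable

Constraints 1, 5, 6, and 13 give a3 ≤ a1, a1 < a2, a2 < a5, a5 ≤ a3. Chaining: a3 ≤ a1 < a2 < a5 ≤ a3, which forces a3 < a3 — impossible.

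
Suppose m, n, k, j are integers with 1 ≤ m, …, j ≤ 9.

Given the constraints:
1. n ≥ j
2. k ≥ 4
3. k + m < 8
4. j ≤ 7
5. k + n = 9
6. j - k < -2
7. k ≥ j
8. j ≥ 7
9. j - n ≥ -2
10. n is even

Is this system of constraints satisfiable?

Unsatisfiable

From constraint 2: k ≥ 4. From constraints 1 and 8: n ≥ j ≥ 7. Hence k + n ≥ 11. But constraint 5 requires k + n = 9, and 9 < 11. Contradiction.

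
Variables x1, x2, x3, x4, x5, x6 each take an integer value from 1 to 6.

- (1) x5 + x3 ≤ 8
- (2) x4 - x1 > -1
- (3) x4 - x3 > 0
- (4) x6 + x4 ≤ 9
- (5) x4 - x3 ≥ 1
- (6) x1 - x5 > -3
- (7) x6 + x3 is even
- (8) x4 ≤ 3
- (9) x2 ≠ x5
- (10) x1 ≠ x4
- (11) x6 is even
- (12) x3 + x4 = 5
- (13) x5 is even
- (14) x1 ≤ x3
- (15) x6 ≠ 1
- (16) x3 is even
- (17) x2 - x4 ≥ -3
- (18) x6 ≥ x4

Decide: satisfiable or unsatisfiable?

Satisfiable

Try x1 = 2, x2 = 2, x3 = 2, x4 = 3, x5 = 4, x6 = 4.
Check constraint 1: x5 + x3 = 6; constraint 2: x4 - x1 = 1. The remaining constraints are straightforward to verify.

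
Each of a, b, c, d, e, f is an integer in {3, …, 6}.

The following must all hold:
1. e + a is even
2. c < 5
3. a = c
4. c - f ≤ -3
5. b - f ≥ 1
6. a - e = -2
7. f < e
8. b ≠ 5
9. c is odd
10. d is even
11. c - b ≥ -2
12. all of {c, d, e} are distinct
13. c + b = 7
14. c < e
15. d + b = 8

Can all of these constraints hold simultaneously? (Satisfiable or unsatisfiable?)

Constraints 4, 5, and 11 give c − b ≥ -2, b − f ≥ 1, f − c ≥ 3.
Adding all 3 inequalities: the left sides telescope to 0, and the right sides sum to (-2) + 1 + 3 = 2. So 0 ≥ 2, which is false.

Unsatisfiable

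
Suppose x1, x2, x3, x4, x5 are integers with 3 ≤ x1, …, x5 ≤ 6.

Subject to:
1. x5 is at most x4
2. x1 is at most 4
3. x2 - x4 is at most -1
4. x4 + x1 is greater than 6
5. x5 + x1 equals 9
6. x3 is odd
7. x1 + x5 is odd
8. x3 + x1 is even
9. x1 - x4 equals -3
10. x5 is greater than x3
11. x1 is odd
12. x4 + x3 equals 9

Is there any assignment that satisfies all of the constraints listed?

Take x1 = 3, x2 = 3, x3 = 3, x4 = 6, x5 = 6. Then constraint 3: x2 - x4 = -3; constraint 4: x4 + x1 = 9, and every other listed constraint is also met.

Satisfiable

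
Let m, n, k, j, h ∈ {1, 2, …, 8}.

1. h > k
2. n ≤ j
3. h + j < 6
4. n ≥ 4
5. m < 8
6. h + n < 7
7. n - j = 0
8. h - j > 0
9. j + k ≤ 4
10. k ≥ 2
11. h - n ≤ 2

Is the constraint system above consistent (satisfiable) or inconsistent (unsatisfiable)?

Unsatisfiable

From constraints 2 and 4: j ≥ n ≥ 4. From constraint 10: k ≥ 2. Hence j + k ≥ 6. But constraint 9 requires j + k ≤ 4, and 4 < 6. Contradiction.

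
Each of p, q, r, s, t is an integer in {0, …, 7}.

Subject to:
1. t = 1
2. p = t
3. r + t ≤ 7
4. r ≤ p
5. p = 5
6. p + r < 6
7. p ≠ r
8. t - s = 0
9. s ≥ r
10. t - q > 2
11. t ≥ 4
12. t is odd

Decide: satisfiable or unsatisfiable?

Constraint 5 fixes p = 5 and constraint 1 fixes t = 1, but constraint 2 requires p = t. Since 5 ≠ 1, contradiction.

Unsatisfiable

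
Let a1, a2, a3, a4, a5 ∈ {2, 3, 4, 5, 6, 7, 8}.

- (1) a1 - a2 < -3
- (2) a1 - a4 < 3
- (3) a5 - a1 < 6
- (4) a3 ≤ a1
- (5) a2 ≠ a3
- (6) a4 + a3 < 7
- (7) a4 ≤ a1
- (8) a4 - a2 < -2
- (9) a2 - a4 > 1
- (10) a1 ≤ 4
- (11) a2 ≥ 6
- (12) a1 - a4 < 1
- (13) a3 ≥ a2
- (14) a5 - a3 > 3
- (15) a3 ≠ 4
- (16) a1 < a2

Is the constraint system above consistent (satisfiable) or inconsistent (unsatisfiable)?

Unsatisfiable

From constraints 11 and 13: a3 ≥ a2 and a2 ≥ 6, so a3 ≥ 6. From constraints 4 and 10: a3 ≤ a1 and a1 ≤ 4, so a3 ≤ 4. But 4 < 6, so no value of a3 works.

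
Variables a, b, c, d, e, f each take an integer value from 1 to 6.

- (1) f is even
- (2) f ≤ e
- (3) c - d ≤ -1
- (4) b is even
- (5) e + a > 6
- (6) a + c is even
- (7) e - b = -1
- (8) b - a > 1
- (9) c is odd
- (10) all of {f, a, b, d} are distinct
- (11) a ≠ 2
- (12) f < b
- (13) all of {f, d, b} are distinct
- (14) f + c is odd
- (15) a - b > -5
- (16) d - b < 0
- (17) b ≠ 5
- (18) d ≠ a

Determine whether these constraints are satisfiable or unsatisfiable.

Take a = 3, b = 6, c = 1, d = 4, e = 5, f = 2. Then constraint 3: c - d = -3; constraint 5: e + a = 8, and every other listed constraint is also met.

Satisfiable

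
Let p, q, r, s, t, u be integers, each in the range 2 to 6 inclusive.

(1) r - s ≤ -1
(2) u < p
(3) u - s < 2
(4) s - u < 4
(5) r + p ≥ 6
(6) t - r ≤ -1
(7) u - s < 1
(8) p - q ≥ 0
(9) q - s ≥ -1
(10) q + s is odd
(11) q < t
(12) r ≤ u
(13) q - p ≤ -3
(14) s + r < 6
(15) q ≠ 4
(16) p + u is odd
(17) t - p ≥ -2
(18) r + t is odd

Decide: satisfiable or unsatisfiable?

Constraints 1, 6, 9, 13, and 17 give p − q ≥ 3, q − s ≥ -1, s − r ≥ 1, r − t ≥ 1, t − p ≥ -2.
Adding all 5 inequalities: the left sides telescope to 0, and the right sides sum to 3 + (-1) + 1 + 1 + (-2) = 2. So 0 ≥ 2, which is false.

Unsatisfiable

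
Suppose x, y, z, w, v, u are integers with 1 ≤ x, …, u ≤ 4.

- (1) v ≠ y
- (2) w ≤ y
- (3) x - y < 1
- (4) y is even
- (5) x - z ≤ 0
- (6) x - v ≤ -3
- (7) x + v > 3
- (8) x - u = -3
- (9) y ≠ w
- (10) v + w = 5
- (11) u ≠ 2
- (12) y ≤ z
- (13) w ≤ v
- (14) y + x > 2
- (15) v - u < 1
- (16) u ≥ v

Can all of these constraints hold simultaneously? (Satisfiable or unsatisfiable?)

Take x = 1, y = 2, z = 4, w = 1, v = 4, u = 4. Then constraint 3: x - y = -1; constraint 5: x - z = -3, and every other listed constraint is also met.

Satisfiable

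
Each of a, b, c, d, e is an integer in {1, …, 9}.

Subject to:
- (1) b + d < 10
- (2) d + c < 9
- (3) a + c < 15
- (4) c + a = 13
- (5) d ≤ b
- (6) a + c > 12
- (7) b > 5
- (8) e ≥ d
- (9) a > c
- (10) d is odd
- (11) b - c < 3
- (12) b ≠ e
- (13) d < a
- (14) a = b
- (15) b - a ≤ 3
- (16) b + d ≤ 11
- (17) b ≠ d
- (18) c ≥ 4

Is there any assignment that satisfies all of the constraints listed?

Try a = 7, b = 7, c = 6, d = 1, e = 4.
Check constraint 1: b + d = 8; constraint 2: d + c = 7; constraint 3: a + c = 13. The remaining constraints are straightforward to verify.

Satisfiable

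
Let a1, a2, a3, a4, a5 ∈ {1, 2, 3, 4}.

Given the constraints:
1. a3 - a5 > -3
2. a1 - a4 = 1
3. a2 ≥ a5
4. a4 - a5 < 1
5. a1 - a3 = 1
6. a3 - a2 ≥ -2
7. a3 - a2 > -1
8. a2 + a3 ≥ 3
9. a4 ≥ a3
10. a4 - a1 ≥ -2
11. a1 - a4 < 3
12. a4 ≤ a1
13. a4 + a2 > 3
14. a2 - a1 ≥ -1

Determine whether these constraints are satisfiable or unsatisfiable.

Setting (a1, a2, a3, a4, a5) = (4, 3, 3, 3, 3) satisfies everything: constraint 1: a3 - a5 = 0; constraint 2: a1 - a4 = 1, and the others follow.

Satisfiable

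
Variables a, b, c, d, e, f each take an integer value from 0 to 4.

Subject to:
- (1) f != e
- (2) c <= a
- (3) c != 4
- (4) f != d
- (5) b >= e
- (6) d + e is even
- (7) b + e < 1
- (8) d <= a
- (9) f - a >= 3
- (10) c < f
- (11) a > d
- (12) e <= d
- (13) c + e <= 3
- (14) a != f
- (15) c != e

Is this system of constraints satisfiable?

Satisfiable

The assignment a = 1, b = 0, c = 1, d = 0, e = 0, f = 4 works:
  constraint 7 holds since b + e = 0.
  constraint 9 holds since f - a = 3.
The rest check out directly.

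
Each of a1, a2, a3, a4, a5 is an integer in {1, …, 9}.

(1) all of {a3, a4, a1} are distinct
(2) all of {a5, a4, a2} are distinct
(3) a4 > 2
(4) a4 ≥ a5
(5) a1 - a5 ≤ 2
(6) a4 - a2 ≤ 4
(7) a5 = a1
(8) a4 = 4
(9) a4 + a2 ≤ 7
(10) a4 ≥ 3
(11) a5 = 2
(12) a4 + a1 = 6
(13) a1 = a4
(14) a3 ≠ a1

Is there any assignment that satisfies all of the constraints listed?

Unsatisfiable

Constraint 11 fixes a5 = 2 and constraint 8 fixes a4 = 4. Constraints 7 and 13 give a5 = a1 = a4, so a5 = a4. But 2 ≠ 4 — contradiction.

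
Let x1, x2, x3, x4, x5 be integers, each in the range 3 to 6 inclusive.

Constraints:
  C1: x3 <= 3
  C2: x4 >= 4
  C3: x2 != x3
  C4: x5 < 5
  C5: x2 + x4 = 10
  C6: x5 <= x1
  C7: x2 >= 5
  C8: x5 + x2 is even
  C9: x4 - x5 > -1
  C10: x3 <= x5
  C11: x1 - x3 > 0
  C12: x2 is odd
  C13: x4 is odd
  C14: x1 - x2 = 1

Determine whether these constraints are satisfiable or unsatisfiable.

Satisfiable

The assignment x1 = 6, x2 = 5, x3 = 3, x4 = 5, x5 = 3 works:
  constraint 5 holds since x2 + x4 = 10.
  constraint 9 holds since x4 - x5 = 2.
  constraint 11 holds since x1 - x3 = 3.
The rest check out directly.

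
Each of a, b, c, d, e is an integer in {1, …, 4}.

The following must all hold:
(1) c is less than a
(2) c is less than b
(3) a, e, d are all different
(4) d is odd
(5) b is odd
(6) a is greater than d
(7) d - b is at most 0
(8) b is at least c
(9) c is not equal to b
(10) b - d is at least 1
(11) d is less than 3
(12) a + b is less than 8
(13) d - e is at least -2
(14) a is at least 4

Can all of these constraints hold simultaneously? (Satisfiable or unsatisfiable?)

Satisfiable

Try a = 4, b = 3, c = 1, d = 1, e = 3.
Check constraint 7: d - b = -2; constraint 10: b - d = 2. The remaining constraints are straightforward to verify.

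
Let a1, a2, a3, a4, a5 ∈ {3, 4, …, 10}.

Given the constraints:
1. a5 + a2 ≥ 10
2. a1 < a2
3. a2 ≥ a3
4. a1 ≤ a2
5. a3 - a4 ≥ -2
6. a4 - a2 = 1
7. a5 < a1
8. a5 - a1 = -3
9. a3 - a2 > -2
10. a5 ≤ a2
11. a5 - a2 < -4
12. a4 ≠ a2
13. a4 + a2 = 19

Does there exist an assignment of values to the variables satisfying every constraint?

Setting (a1, a2, a3, a4, a5) = (6, 9, 8, 10, 3) satisfies everything: constraint 1: a5 + a2 = 12; constraint 5: a3 - a4 = -2, and the others follow.

Satisfiable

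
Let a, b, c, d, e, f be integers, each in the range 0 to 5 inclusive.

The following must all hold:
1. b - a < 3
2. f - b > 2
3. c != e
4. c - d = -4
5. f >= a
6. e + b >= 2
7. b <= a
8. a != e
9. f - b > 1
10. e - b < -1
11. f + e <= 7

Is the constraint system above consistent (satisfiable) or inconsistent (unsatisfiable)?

Try a = 2, b = 2, c = 1, d = 5, e = 0, f = 5.
Check constraint 1: b - a = 0; constraint 2: f - b = 3. The remaining constraints are straightforward to verify.

Satisfiable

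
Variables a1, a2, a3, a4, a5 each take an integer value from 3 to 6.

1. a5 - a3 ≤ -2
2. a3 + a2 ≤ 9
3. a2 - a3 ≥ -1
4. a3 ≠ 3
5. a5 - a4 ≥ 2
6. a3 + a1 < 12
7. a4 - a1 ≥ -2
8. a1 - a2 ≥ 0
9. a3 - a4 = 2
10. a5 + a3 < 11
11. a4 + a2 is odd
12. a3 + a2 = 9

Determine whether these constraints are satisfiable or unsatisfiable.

Constraints 1, 3, 5, 7, and 8 give a5 − a4 ≥ 2, a4 − a1 ≥ -2, a1 − a2 ≥ 0, a2 − a3 ≥ -1, a3 − a5 ≥ 2.
Adding all 5 inequalities: the left sides telescope to 0, and the right sides sum to 2 + (-2) + 0 + (-1) + 2 = 1. So 0 ≥ 1, which is false.

Unsatisfiable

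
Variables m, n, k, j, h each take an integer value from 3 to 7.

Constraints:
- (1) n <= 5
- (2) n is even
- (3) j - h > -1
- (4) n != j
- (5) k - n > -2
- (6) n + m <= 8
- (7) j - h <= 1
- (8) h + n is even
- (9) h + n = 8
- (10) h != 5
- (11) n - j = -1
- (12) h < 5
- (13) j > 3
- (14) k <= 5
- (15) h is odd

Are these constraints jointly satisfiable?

Constraint 15 makes h odd and constraint 2 makes n even, so h + n must be odd. Constraint 8 says h + n is even — contradiction.

Unsatisfiable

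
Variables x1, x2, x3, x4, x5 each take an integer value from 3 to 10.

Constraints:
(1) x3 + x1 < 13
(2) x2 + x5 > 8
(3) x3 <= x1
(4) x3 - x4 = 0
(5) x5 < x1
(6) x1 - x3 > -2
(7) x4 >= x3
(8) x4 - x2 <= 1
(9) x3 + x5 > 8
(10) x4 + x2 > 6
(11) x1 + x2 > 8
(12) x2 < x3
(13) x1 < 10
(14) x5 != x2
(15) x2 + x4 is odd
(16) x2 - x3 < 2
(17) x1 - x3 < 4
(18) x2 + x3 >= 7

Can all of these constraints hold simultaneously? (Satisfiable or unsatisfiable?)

Setting (x1, x2, x3, x4, x5) = (6, 4, 5, 5, 5) satisfies everything: constraint 1: x3 + x1 = 11; constraint 2: x2 + x5 = 9; constraint 4: x3 - x4 = 0, and the others follow.

Satisfiable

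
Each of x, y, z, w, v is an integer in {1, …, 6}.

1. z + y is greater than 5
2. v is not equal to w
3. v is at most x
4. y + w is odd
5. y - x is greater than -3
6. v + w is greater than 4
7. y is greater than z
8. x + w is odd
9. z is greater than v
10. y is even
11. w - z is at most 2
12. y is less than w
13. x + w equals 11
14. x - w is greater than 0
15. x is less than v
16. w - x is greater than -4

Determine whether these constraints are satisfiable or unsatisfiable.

Unsatisfiable

Constraints 7, 9, 12, 14, and 15 give y < w, w < x, x < v, v < z, z < y. Chaining: y < w < x < v < z < y, which forces y < y — impossible.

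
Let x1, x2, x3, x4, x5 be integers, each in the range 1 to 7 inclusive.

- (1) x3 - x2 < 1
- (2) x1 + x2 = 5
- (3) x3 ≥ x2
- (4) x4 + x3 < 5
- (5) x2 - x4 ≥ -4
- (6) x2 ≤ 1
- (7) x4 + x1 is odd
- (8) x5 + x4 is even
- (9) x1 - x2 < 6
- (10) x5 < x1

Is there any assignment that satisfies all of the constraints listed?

One satisfying assignment is x1 = 4, x2 = 1, x3 = 1, x4 = 3, x5 = 1.
For the less obvious constraints — constraint 1: x3 - x2 = 0; constraint 2: x1 + x2 = 5 — and the others hold by inspection.

Satisfiable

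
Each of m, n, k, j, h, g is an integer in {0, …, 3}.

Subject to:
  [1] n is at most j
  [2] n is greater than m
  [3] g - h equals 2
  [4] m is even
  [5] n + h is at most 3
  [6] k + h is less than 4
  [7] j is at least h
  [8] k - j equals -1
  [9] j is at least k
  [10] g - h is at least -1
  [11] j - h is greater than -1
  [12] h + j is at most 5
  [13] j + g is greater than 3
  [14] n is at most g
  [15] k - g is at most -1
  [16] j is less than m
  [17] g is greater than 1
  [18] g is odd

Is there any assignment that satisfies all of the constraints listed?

Unsatisfiable

Constraints 1, 2, and 16 give j < m, m < n, n ≤ j. Chaining: j < m < n ≤ j, which forces j < j — impossible.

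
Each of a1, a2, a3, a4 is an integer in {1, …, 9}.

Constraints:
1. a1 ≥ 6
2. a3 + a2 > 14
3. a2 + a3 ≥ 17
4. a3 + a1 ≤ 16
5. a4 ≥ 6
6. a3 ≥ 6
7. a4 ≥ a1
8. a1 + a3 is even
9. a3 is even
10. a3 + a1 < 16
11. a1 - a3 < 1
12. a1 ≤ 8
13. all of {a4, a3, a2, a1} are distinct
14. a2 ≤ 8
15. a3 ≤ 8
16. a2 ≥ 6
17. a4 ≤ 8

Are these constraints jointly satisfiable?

Unsatisfiable

Constraints 1, 5, 6, 12, 14, 15, 16, and 17 confine each of a4, a3, a2, a1 to the 3 values {6, …, 8}.
Constraint 13 requires all 4 of them to be distinct, but only 3 values are available — impossible by the pigeonhole principle.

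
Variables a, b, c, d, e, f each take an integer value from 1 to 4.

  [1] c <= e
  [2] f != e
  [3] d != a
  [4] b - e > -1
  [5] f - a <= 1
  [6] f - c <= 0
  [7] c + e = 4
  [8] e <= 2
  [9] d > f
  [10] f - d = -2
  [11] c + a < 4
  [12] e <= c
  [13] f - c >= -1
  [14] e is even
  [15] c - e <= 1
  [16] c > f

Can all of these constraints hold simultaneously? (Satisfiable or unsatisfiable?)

Satisfiable

Take a = 1, b = 4, c = 2, d = 3, e = 2, f = 1. Then constraint 4: b - e = 2; constraint 5: f - a = 0; constraint 6: f - c = -1, and every other listed constraint is also met.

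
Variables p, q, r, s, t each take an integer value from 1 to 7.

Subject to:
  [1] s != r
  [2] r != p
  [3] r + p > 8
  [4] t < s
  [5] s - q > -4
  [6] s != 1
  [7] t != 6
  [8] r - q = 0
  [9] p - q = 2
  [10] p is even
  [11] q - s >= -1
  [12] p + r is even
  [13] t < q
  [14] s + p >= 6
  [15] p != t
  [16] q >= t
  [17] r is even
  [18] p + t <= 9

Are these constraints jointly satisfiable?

Satisfiable

Setting (p, q, r, s, t) = (6, 4, 4, 2, 1) satisfies everything: constraint 3: r + p = 10; constraint 5: s - q = -2, and the others follow.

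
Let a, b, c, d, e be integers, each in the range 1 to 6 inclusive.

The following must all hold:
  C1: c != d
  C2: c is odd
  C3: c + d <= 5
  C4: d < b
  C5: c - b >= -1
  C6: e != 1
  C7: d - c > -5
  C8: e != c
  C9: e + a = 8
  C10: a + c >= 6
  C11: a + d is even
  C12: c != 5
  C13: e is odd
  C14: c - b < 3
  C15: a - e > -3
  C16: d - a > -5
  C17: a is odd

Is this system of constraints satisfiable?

Satisfiable

Take a = 3, b = 3, c = 3, d = 1, e = 5. Then constraint 3: c + d = 4; constraint 5: c - b = 0, and every other listed constraint is also met.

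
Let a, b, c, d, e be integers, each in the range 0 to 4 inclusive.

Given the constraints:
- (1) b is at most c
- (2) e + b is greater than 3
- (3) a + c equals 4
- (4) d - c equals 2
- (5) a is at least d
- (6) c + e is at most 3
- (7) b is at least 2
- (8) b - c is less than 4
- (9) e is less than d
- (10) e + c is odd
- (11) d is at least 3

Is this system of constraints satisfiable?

Unsatisfiable

From constraints 5 and 11: a ≥ d ≥ 3. From constraints 1 and 7: c ≥ b ≥ 2. Hence a + c ≥ 5. But constraint 3 requires a + c = 4, and 4 < 5. Contradiction.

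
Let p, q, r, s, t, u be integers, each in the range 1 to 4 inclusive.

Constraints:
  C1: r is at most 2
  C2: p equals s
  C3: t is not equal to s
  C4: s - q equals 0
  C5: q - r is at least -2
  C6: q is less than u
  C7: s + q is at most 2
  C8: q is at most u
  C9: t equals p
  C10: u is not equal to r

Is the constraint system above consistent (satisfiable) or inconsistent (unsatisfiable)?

From constraints 2 and 9, t = p = s, so t = s. But constraint 3 says t ≠ s. Contradiction.

Unsatisfiable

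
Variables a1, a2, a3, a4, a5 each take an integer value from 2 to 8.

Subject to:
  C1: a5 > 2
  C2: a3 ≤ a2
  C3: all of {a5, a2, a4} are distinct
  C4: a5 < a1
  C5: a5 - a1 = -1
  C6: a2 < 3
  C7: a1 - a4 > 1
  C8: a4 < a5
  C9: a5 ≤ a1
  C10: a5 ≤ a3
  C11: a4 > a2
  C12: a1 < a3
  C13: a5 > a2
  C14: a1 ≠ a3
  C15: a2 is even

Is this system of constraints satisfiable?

Unsatisfiable

Constraints 2, 4, 8, 11, and 12 give a4 < a5, a5 < a1, a1 < a3, a3 ≤ a2, a2 < a4. Chaining: a4 < a5 < a1 < a3 ≤ a2 < a4, which forces a4 < a4 — impossible.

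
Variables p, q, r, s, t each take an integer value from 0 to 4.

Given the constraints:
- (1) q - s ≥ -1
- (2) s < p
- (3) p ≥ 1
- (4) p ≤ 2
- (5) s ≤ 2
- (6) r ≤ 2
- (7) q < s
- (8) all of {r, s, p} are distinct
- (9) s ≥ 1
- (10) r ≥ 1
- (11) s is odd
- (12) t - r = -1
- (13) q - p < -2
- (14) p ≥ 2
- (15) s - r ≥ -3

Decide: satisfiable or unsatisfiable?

Constraints 3, 4, 5, 6, 9, and 10 confine each of r, s, p to the 2 values {1, 2}.
Constraint 8 requires all 3 of them to be distinct, but only 2 values are available — impossible by the pigeonhole principle.

Unsatisfiable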